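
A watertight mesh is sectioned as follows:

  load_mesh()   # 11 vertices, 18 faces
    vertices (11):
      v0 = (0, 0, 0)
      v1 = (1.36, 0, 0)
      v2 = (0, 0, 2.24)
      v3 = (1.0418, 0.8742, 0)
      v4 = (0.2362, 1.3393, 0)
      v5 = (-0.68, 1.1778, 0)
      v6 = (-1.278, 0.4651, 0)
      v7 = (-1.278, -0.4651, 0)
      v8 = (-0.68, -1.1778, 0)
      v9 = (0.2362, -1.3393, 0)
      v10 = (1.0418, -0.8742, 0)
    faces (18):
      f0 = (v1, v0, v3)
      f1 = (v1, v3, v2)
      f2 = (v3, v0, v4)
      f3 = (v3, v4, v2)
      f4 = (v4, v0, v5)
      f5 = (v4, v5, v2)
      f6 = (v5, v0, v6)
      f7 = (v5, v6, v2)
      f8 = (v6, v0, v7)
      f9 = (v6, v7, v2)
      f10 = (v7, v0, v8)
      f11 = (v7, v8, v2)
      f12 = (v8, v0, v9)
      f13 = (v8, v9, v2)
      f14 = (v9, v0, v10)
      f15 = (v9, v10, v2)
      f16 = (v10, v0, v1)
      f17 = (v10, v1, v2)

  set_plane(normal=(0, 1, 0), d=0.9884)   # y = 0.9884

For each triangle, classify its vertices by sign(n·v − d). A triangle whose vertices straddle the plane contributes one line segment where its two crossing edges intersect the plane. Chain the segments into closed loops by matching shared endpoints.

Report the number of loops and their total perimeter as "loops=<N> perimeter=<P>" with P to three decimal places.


loops=1 perimeter=3.801

Straddling triangles (6 of 18):
  (v3,v0,v4) [--+] → (0.174315, 0.9884, 0)–(0.843994, 0.9884, 0)  len=0.6697
  (v3,v4,v2) [-+-] → (0.843994, 0.9884, 0)–(0.174315, 0.9884, 0.586886)  len=0.8905
  (v4,v0,v5) [+-+] → (0.174315, 0.9884, 0)–(-0.57065, 0.9884, 0)  len=0.7450
  (v4,v5,v2) [++-] → (-0.57065, 0.9884, 0.360211)–(0.174315, 0.9884, 0.586886)  len=0.7787
  (v5,v0,v6) [+--] → (-0.57065, 0.9884, 0)–(-0.838918, 0.9884, 0)  len=0.2683
  (v5,v6,v2) [+--] → (-0.838918, 0.9884, 0)–(-0.57065, 0.9884, 0.360211)  len=0.4491

Chained into 1 loop(s):
  loop 1: 6 segments, perimeter = 3.8012
Total perimeter = 3.801


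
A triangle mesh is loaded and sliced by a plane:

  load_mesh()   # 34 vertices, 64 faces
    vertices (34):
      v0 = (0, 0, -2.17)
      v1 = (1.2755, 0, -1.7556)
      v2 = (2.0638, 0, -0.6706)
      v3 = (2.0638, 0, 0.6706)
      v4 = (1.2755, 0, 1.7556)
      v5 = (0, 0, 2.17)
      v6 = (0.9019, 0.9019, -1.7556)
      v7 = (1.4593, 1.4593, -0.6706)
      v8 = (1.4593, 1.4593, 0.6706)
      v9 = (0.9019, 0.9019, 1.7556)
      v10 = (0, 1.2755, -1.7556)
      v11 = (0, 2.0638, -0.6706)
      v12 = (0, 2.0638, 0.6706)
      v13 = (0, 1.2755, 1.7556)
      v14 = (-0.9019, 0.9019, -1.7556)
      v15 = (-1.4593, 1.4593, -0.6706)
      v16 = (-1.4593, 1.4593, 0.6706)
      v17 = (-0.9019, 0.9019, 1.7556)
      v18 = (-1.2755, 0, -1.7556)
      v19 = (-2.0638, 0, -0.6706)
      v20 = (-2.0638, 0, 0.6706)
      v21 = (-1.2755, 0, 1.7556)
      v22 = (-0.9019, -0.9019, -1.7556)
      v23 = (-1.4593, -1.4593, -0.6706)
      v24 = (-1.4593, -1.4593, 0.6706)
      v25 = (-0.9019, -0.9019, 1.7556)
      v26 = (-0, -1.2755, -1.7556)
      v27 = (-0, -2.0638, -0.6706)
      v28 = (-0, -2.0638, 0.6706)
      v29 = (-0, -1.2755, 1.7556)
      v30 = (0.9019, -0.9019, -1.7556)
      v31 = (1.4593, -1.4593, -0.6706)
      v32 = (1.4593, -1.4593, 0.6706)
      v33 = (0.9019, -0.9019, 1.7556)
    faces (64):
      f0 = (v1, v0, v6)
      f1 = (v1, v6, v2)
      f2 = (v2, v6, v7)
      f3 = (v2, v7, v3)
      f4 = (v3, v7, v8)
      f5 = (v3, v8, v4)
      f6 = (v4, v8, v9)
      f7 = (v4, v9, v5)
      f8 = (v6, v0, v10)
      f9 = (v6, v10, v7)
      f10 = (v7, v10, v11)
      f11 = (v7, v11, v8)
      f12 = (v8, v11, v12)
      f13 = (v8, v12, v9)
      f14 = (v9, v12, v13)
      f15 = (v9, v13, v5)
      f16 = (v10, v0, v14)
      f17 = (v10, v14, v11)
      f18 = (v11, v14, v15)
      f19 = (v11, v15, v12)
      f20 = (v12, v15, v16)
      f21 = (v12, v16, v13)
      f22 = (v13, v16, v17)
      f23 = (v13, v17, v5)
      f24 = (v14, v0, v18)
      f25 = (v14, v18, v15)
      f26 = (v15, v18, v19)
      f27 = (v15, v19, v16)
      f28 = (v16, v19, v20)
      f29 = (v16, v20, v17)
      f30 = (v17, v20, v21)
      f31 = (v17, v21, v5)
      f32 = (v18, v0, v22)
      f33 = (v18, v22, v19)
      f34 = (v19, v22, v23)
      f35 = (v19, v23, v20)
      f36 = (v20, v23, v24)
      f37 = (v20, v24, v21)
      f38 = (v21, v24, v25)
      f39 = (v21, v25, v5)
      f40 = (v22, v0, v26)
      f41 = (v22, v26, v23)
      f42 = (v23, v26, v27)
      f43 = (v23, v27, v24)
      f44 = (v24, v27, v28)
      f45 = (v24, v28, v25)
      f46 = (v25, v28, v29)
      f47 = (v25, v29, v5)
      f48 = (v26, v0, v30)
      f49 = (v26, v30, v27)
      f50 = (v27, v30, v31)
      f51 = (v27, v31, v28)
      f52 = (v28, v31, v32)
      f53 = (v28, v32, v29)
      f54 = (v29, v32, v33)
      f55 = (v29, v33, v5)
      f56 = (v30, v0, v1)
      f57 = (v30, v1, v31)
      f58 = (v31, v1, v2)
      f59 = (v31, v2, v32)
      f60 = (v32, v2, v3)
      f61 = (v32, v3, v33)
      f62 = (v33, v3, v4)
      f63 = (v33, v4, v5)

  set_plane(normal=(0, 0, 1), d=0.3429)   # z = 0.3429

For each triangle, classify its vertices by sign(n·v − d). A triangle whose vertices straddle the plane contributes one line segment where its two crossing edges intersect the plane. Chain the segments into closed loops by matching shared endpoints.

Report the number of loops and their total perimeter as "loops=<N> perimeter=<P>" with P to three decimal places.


loops=1 perimeter=12.636

Straddling triangles (16 of 64):
  (v2,v7,v3) [--+] → (1.9161, 0.356556, 0.3429)–(2.0638, 0, 0.3429)  len=0.3859
  (v3,v7,v8) [+-+] → (1.9161, 0.356556, 0.3429)–(1.4593, 1.4593, 0.3429)  len=1.1936
  (v7,v11,v8) [--+] → (1.10274, 1.607, 0.3429)–(1.4593, 1.4593, 0.3429)  len=0.3859
  (v8,v11,v12) [+-+] → (1.10274, 1.607, 0.3429)–(0, 2.0638, 0.3429)  len=1.1936
  (v11,v15,v12) [--+] → (-0.356556, 1.9161, 0.3429)–(0, 2.0638, 0.3429)  len=0.3859
  (v12,v15,v16) [+-+] → (-0.356556, 1.9161, 0.3429)–(-1.4593, 1.4593, 0.3429)  len=1.1936
  (v15,v19,v16) [--+] → (-1.607, 1.10274, 0.3429)–(-1.4593, 1.4593, 0.3429)  len=0.3859
  (v16,v19,v20) [+-+] → (-1.607, 1.10274, 0.3429)–(-2.0638, 0, 0.3429)  len=1.1936
  (v19,v23,v20) [--+] → (-1.9161, -0.356556, 0.3429)–(-2.0638, 0, 0.3429)  len=0.3859
  (v20,v23,v24) [+-+] → (-1.9161, -0.356556, 0.3429)–(-1.4593, -1.4593, 0.3429)  len=1.1936
  (v23,v27,v24) [--+] → (-1.10274, -1.607, 0.3429)–(-1.4593, -1.4593, 0.3429)  len=0.3859
  (v24,v27,v28) [+-+] → (-1.10274, -1.607, 0.3429)–(0, -2.0638, 0.3429)  len=1.1936
  (v27,v31,v28) [--+] → (0.356556, -1.9161, 0.3429)–(0, -2.0638, 0.3429)  len=0.3859
  (v28,v31,v32) [+-+] → (0.356556, -1.9161, 0.3429)–(1.4593, -1.4593, 0.3429)  len=1.1936
  (v31,v2,v32) [--+] → (1.607, -1.10274, 0.3429)–(1.4593, -1.4593, 0.3429)  len=0.3859
  (v32,v2,v3) [+-+] → (1.607, -1.10274, 0.3429)–(2.0638, 0, 0.3429)  len=1.1936

Chained into 1 loop(s):
  loop 1: 16 segments, perimeter = 12.6364
Total perimeter = 12.636


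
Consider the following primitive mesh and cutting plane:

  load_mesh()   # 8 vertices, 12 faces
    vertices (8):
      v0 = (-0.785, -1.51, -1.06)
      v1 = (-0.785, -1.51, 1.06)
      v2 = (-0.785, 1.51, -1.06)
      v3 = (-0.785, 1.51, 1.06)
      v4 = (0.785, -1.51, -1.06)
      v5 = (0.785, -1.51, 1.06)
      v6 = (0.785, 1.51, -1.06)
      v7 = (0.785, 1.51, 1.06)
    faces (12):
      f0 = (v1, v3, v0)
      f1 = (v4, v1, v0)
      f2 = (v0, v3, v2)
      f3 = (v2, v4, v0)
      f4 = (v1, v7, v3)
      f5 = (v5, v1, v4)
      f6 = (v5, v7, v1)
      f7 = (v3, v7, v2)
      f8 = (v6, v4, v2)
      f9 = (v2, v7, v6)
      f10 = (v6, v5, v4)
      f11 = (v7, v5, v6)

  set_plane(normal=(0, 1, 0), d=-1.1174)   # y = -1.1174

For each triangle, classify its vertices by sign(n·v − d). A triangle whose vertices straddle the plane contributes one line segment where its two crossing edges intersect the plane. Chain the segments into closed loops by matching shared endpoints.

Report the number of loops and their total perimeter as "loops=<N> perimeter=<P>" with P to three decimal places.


Straddling triangles (8 of 12):
  (v1,v3,v0) [-+-] → (-0.785, -1.1174, 1.06)–(-0.785, -1.1174, -0.7844)  len=1.8444
  (v0,v3,v2) [-++] → (-0.785, -1.1174, -0.7844)–(-0.785, -1.1174, -1.06)  len=0.2756
  (v2,v4,v0) [+--] → (0.5809, -1.1174, -1.06)–(-0.785, -1.1174, -1.06)  len=1.3659
  (v1,v7,v3) [-++] → (-0.5809, -1.1174, 1.06)–(-0.785, -1.1174, 1.06)  len=0.2041
  (v5,v7,v1) [-+-] → (0.785, -1.1174, 1.06)–(-0.5809, -1.1174, 1.06)  len=1.3659
  (v6,v4,v2) [+-+] → (0.785, -1.1174, -1.06)–(0.5809, -1.1174, -1.06)  len=0.2041
  (v6,v5,v4) [+--] → (0.785, -1.1174, 0.7844)–(0.785, -1.1174, -1.06)  len=1.8444
  (v7,v5,v6) [+-+] → (0.785, -1.1174, 1.06)–(0.785, -1.1174, 0.7844)  len=0.2756

Chained into 1 loop(s):
  loop 1: 8 segments, perimeter = 7.3800
Total perimeter = 7.380

loops=1 perimeter=7.380


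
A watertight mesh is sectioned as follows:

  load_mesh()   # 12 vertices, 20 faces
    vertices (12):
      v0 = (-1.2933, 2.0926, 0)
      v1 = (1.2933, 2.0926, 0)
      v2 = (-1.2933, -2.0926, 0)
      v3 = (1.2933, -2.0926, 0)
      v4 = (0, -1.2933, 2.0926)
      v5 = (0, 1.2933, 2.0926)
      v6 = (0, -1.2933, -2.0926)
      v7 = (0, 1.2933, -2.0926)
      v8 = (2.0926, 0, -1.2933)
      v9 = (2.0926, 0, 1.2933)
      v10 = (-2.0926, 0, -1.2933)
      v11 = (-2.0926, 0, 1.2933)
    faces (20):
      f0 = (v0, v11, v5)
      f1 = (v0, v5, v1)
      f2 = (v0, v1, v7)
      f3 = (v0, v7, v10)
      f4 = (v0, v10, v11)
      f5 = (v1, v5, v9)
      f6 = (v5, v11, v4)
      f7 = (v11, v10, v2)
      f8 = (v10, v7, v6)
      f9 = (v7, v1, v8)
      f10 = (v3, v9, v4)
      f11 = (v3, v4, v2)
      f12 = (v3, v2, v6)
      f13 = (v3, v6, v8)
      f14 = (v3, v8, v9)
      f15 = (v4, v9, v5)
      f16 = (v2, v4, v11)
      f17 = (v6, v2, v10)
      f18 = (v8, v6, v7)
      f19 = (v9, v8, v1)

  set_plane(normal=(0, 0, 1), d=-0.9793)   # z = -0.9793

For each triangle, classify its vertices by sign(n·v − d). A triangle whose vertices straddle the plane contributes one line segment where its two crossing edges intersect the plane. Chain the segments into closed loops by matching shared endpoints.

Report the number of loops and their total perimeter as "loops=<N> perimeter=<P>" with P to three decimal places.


Straddling triangles (10 of 20):
  (v0,v1,v7) [++-] → (0.688058, 1.71854, -0.9793)–(-0.688058, 1.71854, -0.9793)  len=1.3761
  (v0,v7,v10) [+--] → (-0.688058, 1.71854, -0.9793)–(-1.89854, 0.508062, -0.9793)  len=1.7119
  (v0,v10,v11) [+-+] → (-1.89854, 0.508062, -0.9793)–(-2.0926, 0, -0.9793)  len=0.5439
  (v11,v10,v2) [+-+] → (-2.0926, 0, -0.9793)–(-1.89854, -0.508062, -0.9793)  len=0.5439
  (v7,v1,v8) [-+-] → (0.688058, 1.71854, -0.9793)–(1.89854, 0.508062, -0.9793)  len=1.7119
  (v3,v2,v6) [++-] → (-0.688058, -1.71854, -0.9793)–(0.688058, -1.71854, -0.9793)  len=1.3761
  (v3,v6,v8) [+--] → (0.688058, -1.71854, -0.9793)–(1.89854, -0.508062, -0.9793)  len=1.7119
  (v3,v8,v9) [+-+] → (1.89854, -0.508062, -0.9793)–(2.0926, 0, -0.9793)  len=0.5439
  (v6,v2,v10) [-+-] → (-0.688058, -1.71854, -0.9793)–(-1.89854, -0.508062, -0.9793)  len=1.7119
  (v9,v8,v1) [+-+] → (2.0926, 0, -0.9793)–(1.89854, 0.508062, -0.9793)  len=0.5439

Chained into 1 loop(s):
  loop 1: 10 segments, perimeter = 11.7752
Total perimeter = 11.775

loops=1 perimeter=11.775


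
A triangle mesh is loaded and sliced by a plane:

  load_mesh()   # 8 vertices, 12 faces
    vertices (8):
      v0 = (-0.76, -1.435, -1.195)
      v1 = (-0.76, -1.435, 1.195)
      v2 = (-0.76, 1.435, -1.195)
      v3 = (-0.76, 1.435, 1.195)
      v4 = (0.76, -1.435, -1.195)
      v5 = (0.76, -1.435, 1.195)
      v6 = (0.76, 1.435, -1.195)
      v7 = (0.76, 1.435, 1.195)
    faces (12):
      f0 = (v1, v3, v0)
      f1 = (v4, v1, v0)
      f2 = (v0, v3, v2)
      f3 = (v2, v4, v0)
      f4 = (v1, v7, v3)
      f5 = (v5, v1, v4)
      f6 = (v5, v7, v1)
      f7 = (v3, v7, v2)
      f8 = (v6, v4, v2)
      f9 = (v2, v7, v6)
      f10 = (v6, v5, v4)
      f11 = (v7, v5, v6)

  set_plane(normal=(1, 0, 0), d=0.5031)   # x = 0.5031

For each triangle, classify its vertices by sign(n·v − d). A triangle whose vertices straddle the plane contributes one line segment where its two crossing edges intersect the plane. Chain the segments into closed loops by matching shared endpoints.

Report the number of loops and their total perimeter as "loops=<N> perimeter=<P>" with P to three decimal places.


Straddling triangles (8 of 12):
  (v4,v1,v0) [+--] → (0.5031, -1.435, -0.791059)–(0.5031, -1.435, -1.195)  len=0.4039
  (v2,v4,v0) [-+-] → (0.5031, -0.949932, -1.195)–(0.5031, -1.435, -1.195)  len=0.4851
  (v1,v7,v3) [-+-] → (0.5031, 0.949932, 1.195)–(0.5031, 1.435, 1.195)  len=0.4851
  (v5,v1,v4) [+-+] → (0.5031, -1.435, 1.195)–(0.5031, -1.435, -0.791059)  len=1.9861
  (v5,v7,v1) [++-] → (0.5031, 0.949932, 1.195)–(0.5031, -1.435, 1.195)  len=2.3849
  (v3,v7,v2) [-+-] → (0.5031, 1.435, 1.195)–(0.5031, 1.435, 0.791059)  len=0.4039
  (v6,v4,v2) [++-] → (0.5031, -0.949932, -1.195)–(0.5031, 1.435, -1.195)  len=2.3849
  (v2,v7,v6) [-++] → (0.5031, 1.435, 0.791059)–(0.5031, 1.435, -1.195)  len=1.9861

Chained into 1 loop(s):
  loop 1: 8 segments, perimeter = 10.5200
Total perimeter = 10.520

loops=1 perimeter=10.520


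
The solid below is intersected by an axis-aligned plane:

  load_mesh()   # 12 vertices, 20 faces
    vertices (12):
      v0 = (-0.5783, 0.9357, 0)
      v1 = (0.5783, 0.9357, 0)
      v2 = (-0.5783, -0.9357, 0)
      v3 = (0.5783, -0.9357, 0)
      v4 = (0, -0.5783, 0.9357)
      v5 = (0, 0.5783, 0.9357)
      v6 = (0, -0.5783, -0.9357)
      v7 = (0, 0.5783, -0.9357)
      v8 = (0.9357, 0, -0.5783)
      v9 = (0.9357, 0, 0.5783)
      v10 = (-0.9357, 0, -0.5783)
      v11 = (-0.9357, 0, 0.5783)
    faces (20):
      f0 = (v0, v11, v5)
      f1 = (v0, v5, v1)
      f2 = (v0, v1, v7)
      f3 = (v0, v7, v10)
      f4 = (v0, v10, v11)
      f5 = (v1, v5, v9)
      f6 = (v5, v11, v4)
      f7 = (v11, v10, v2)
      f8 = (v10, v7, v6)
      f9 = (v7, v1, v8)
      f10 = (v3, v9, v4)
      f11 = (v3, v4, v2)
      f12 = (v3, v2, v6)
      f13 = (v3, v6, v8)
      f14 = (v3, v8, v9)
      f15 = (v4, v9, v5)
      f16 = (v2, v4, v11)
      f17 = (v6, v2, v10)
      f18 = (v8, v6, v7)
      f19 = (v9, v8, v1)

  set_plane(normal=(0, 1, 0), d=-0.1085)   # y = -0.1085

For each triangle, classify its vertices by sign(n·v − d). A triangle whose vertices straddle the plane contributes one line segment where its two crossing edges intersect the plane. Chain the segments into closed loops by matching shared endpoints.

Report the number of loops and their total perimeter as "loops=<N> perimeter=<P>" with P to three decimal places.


Straddling triangles (10 of 20):
  (v5,v11,v4) [++-] → (-0.760145, -0.1085, 0.645355)–(0, -0.1085, 0.9357)  len=0.8137
  (v11,v10,v2) [++-] → (-0.894257, -0.1085, -0.511243)–(-0.894257, -0.1085, 0.511243)  len=1.0225
  (v10,v7,v6) [++-] → (0, -0.1085, -0.9357)–(-0.760145, -0.1085, -0.645355)  len=0.8137
  (v3,v9,v4) [-+-] → (0.894257, -0.1085, 0.511243)–(0.760145, -0.1085, 0.645355)  len=0.1897
  (v3,v6,v8) [--+] → (0.760145, -0.1085, -0.645355)–(0.894257, -0.1085, -0.511243)  len=0.1897
  (v3,v8,v9) [-++] → (0.894257, -0.1085, -0.511243)–(0.894257, -0.1085, 0.511243)  len=1.0225
  (v4,v9,v5) [-++] → (0.760145, -0.1085, 0.645355)–(0, -0.1085, 0.9357)  len=0.8137
  (v2,v4,v11) [--+] → (-0.760145, -0.1085, 0.645355)–(-0.894257, -0.1085, 0.511243)  len=0.1897
  (v6,v2,v10) [--+] → (-0.894257, -0.1085, -0.511243)–(-0.760145, -0.1085, -0.645355)  len=0.1897
  (v8,v6,v7) [+-+] → (0.760145, -0.1085, -0.645355)–(0, -0.1085, -0.9357)  len=0.8137

Chained into 1 loop(s):
  loop 1: 10 segments, perimeter = 6.0585
Total perimeter = 6.058

loops=1 perimeter=6.058


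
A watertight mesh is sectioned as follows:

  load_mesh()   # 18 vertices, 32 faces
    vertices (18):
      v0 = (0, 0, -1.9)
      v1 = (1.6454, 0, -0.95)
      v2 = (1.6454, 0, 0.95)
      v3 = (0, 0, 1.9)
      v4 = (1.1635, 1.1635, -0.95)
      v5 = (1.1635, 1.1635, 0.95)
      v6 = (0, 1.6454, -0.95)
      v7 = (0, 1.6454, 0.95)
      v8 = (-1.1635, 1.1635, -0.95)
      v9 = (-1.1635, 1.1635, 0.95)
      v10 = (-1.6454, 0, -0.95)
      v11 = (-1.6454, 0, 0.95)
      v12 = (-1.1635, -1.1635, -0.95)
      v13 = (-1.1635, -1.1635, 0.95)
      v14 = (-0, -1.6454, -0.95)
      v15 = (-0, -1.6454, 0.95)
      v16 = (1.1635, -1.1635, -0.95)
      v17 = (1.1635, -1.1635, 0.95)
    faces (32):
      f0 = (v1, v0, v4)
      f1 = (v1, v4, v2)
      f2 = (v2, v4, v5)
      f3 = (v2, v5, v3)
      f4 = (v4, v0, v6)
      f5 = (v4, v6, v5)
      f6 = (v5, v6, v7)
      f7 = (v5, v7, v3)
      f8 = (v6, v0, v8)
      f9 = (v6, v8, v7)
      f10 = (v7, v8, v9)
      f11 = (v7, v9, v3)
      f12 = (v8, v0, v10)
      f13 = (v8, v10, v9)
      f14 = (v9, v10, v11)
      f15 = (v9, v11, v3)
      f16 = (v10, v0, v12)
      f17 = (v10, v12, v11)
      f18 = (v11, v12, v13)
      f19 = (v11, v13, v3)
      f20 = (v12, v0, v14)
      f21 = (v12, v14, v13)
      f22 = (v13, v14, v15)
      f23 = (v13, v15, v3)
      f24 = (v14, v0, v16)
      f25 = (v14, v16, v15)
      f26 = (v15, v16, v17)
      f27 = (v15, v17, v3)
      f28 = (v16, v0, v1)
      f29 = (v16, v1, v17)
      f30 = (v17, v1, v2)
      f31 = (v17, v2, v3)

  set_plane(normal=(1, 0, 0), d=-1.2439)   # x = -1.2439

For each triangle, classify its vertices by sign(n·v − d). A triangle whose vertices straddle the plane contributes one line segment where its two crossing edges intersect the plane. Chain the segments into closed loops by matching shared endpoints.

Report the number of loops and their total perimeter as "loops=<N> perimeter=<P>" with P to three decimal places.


Straddling triangles (8 of 32):
  (v8,v0,v10) [++-] → (-1.2439, 0, -1.18181)–(-1.2439, 0.969382, -0.95)  len=0.9967
  (v8,v10,v9) [+-+] → (-1.2439, 0.969382, -0.95)–(-1.2439, 0.969382, 0.633005)  len=1.5830
  (v9,v10,v11) [+--] → (-1.2439, 0.969382, 0.633005)–(-1.2439, 0.969382, 0.95)  len=0.3170
  (v9,v11,v3) [+-+] → (-1.2439, 0.969382, 0.95)–(-1.2439, 0, 1.18181)  len=0.9967
  (v10,v0,v12) [-++] → (-1.2439, 0, -1.18181)–(-1.2439, -0.969382, -0.95)  len=0.9967
  (v10,v12,v11) [-+-] → (-1.2439, -0.969382, -0.95)–(-1.2439, -0.969382, -0.633005)  len=0.3170
  (v11,v12,v13) [-++] → (-1.2439, -0.969382, -0.633005)–(-1.2439, -0.969382, 0.95)  len=1.5830
  (v11,v13,v3) [-++] → (-1.2439, -0.969382, 0.95)–(-1.2439, 0, 1.18181)  len=0.9967

Chained into 1 loop(s):
  loop 1: 8 segments, perimeter = 7.7869
Total perimeter = 7.787

loops=1 perimeter=7.787


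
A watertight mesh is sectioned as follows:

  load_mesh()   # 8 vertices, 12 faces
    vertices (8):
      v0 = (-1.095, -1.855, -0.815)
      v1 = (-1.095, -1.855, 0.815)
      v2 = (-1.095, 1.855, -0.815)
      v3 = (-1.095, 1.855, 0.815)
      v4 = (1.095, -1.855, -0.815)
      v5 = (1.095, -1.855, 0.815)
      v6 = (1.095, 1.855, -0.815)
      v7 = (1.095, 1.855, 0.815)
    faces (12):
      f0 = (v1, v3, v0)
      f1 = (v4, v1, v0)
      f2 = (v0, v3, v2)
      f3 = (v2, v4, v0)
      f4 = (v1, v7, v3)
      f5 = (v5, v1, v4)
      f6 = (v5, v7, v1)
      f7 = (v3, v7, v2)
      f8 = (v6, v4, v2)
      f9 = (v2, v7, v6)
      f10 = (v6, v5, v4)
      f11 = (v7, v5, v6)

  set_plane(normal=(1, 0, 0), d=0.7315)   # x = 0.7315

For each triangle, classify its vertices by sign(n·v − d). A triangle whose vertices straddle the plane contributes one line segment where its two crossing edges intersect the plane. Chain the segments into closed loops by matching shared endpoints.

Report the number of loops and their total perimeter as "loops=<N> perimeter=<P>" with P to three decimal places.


loops=1 perimeter=10.680

Straddling triangles (8 of 12):
  (v4,v1,v0) [+--] → (0.7315, -1.855, -0.54445)–(0.7315, -1.855, -0.815)  len=0.2706
  (v2,v4,v0) [-+-] → (0.7315, -1.23921, -0.815)–(0.7315, -1.855, -0.815)  len=0.6158
  (v1,v7,v3) [-+-] → (0.7315, 1.23921, 0.815)–(0.7315, 1.855, 0.815)  len=0.6158
  (v5,v1,v4) [+-+] → (0.7315, -1.855, 0.815)–(0.7315, -1.855, -0.54445)  len=1.3594
  (v5,v7,v1) [++-] → (0.7315, 1.23921, 0.815)–(0.7315, -1.855, 0.815)  len=3.0942
  (v3,v7,v2) [-+-] → (0.7315, 1.855, 0.815)–(0.7315, 1.855, 0.54445)  len=0.2706
  (v6,v4,v2) [++-] → (0.7315, -1.23921, -0.815)–(0.7315, 1.855, -0.815)  len=3.0942
  (v2,v7,v6) [-++] → (0.7315, 1.855, 0.54445)–(0.7315, 1.855, -0.815)  len=1.3594

Chained into 1 loop(s):
  loop 1: 8 segments, perimeter = 10.6800
Total perimeter = 10.680


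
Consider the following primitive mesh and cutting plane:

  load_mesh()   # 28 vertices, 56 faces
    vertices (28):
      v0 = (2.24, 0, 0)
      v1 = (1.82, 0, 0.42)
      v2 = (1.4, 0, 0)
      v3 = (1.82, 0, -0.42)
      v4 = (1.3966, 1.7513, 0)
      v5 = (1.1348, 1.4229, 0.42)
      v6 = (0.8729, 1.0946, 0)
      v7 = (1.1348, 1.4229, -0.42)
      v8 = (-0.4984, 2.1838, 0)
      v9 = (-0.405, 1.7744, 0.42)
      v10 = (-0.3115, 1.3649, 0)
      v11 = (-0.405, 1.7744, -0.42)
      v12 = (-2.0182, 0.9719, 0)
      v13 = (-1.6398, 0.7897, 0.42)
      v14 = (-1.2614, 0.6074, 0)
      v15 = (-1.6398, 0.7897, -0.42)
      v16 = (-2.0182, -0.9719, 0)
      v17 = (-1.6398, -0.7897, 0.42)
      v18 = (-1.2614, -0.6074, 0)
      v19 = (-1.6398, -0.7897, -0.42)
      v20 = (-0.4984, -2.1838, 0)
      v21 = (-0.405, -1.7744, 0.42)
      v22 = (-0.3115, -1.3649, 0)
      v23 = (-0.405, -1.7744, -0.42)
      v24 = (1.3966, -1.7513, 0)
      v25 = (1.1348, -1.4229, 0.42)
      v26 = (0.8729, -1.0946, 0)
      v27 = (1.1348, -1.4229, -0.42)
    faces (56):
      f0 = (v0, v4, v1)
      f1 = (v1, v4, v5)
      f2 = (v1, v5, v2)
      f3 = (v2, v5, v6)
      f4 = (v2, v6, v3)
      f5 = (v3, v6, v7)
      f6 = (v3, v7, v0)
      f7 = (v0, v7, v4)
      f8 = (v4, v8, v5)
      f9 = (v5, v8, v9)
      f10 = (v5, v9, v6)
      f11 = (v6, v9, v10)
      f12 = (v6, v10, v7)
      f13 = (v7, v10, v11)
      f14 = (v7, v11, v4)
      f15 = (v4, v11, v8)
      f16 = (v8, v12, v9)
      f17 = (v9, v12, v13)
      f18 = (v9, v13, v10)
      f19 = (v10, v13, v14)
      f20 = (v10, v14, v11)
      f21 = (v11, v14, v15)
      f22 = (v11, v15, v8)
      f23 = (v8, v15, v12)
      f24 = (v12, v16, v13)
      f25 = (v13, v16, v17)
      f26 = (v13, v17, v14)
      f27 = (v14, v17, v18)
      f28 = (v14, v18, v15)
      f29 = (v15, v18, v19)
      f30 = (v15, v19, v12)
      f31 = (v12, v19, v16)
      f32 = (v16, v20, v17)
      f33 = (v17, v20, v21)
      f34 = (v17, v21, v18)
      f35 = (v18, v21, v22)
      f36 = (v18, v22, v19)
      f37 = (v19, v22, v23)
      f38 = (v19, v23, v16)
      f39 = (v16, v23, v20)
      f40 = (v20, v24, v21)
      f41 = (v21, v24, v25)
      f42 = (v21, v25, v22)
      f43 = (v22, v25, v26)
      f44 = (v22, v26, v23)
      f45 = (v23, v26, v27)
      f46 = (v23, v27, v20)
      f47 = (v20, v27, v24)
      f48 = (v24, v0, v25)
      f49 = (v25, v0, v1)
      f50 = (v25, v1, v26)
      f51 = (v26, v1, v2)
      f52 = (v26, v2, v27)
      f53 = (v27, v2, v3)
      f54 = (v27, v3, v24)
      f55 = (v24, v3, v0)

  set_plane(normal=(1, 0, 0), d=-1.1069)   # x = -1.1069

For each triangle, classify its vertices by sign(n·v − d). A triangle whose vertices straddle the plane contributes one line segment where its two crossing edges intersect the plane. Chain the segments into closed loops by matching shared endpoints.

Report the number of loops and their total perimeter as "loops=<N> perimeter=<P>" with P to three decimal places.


Straddling triangles (16 of 56):
  (v8,v12,v9) [+-+] → (-1.1069, 1.69858, 0)–(-1.1069, 1.42523, 0.237259)  len=0.3620
  (v9,v12,v13) [+--] → (-1.1069, 1.42523, 0.237259)–(-1.1069, 1.21466, 0.42)  len=0.2788
  (v9,v13,v10) [+-+] → (-1.1069, 1.21466, 0.42)–(-1.1069, 1.02046, 0.2515)  len=0.2571
  (v10,v13,v14) [+--] → (-1.1069, 1.02046, 0.2515)–(-1.1069, 0.730606, 0)  len=0.3838
  (v10,v14,v11) [+-+] → (-1.1069, 0.730606, 0)–(-1.1069, 0.817934, -0.0757707)  len=0.1156
  (v11,v14,v15) [+--] → (-1.1069, 0.817934, -0.0757707)–(-1.1069, 1.21466, -0.42)  len=0.5253
  (v11,v15,v8) [+-+] → (-1.1069, 1.21466, -0.42)–(-1.1069, 1.44058, -0.223909)  len=0.2991
  (v8,v15,v12) [+--] → (-1.1069, 1.44058, -0.223909)–(-1.1069, 1.69858, 0)  len=0.3416
  (v16,v20,v17) [-+-] → (-1.1069, -1.69858, 0)–(-1.1069, -1.44058, 0.223909)  len=0.3416
  (v17,v20,v21) [-++] → (-1.1069, -1.44058, 0.223909)–(-1.1069, -1.21466, 0.42)  len=0.2991
  (v17,v21,v18) [-+-] → (-1.1069, -1.21466, 0.42)–(-1.1069, -0.817934, 0.0757707)  len=0.5253
  (v18,v21,v22) [-++] → (-1.1069, -0.817934, 0.0757707)–(-1.1069, -0.730606, 0)  len=0.1156
  (v18,v22,v19) [-+-] → (-1.1069, -0.730606, 0)–(-1.1069, -1.02046, -0.2515)  len=0.3838
  (v19,v22,v23) [-++] → (-1.1069, -1.02046, -0.2515)–(-1.1069, -1.21466, -0.42)  len=0.2571
  (v19,v23,v16) [-+-] → (-1.1069, -1.21466, -0.42)–(-1.1069, -1.42523, -0.237259)  len=0.2788
  (v16,v23,v20) [-++] → (-1.1069, -1.42523, -0.237259)–(-1.1069, -1.69858, 0)  len=0.3620

Chained into 2 loop(s):
  loop 1: 8 segments, perimeter = 2.5633
  loop 2: 8 segments, perimeter = 2.5633
Total perimeter = 5.127

loops=2 perimeter=5.127


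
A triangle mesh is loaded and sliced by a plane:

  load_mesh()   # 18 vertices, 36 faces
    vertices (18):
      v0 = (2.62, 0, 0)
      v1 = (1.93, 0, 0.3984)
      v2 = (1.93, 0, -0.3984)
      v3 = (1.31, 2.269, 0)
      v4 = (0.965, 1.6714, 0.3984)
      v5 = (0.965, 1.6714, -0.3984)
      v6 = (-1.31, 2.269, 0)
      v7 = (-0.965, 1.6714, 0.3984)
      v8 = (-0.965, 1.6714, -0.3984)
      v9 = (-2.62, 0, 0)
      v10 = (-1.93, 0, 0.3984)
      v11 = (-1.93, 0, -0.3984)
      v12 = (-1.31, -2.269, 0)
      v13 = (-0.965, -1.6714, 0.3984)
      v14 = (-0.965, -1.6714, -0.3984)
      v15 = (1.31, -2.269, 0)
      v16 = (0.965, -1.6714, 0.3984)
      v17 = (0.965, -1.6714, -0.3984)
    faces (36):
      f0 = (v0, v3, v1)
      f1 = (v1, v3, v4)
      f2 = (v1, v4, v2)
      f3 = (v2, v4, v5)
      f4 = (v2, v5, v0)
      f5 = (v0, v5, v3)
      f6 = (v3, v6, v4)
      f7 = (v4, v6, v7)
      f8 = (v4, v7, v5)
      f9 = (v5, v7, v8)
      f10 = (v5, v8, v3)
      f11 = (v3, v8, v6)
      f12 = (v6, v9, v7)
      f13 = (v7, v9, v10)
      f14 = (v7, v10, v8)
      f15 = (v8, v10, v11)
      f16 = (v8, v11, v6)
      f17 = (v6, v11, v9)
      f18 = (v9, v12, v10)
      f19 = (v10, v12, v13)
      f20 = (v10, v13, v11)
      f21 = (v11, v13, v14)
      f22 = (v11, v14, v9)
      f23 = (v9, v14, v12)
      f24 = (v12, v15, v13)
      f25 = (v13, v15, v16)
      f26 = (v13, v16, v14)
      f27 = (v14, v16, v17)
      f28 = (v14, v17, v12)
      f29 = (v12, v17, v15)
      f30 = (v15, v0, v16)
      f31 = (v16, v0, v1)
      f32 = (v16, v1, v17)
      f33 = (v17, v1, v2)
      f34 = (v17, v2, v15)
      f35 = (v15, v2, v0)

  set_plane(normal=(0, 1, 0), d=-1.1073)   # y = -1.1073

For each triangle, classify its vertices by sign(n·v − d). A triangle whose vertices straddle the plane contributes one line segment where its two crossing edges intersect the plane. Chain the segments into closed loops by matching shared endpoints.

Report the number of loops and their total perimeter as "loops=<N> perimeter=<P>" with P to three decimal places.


Straddling triangles (12 of 36):
  (v9,v12,v10) [+-+] → (-1.9807, -1.1073, 0)–(-1.62743, -1.1073, 0.203976)  len=0.4079
  (v10,v12,v13) [+--] → (-1.62743, -1.1073, 0.203976)–(-1.29069, -1.1073, 0.3984)  len=0.3888
  (v10,v13,v11) [+-+] → (-1.29069, -1.1073, 0.3984)–(-1.29069, -1.1073, 0.129479)  len=0.2689
  (v11,v13,v14) [+--] → (-1.29069, -1.1073, 0.129479)–(-1.29069, -1.1073, -0.3984)  len=0.5279
  (v11,v14,v9) [+-+] → (-1.29069, -1.1073, -0.3984)–(-1.52356, -1.1073, -0.263939)  len=0.2689
  (v9,v14,v12) [+--] → (-1.52356, -1.1073, -0.263939)–(-1.9807, -1.1073, 0)  len=0.5279
  (v15,v0,v16) [-+-] → (1.9807, -1.1073, 0)–(1.52356, -1.1073, 0.263939)  len=0.5279
  (v16,v0,v1) [-++] → (1.52356, -1.1073, 0.263939)–(1.29069, -1.1073, 0.3984)  len=0.2689
  (v16,v1,v17) [-+-] → (1.29069, -1.1073, 0.3984)–(1.29069, -1.1073, -0.129479)  len=0.5279
  (v17,v1,v2) [-++] → (1.29069, -1.1073, -0.129479)–(1.29069, -1.1073, -0.3984)  len=0.2689
  (v17,v2,v15) [-+-] → (1.29069, -1.1073, -0.3984)–(1.62743, -1.1073, -0.203976)  len=0.3888
  (v15,v2,v0) [-++] → (1.62743, -1.1073, -0.203976)–(1.9807, -1.1073, 0)  len=0.4079

Chained into 2 loop(s):
  loop 1: 6 segments, perimeter = 2.3903
  loop 2: 6 segments, perimeter = 2.3903
Total perimeter = 4.781

loops=2 perimeter=4.781


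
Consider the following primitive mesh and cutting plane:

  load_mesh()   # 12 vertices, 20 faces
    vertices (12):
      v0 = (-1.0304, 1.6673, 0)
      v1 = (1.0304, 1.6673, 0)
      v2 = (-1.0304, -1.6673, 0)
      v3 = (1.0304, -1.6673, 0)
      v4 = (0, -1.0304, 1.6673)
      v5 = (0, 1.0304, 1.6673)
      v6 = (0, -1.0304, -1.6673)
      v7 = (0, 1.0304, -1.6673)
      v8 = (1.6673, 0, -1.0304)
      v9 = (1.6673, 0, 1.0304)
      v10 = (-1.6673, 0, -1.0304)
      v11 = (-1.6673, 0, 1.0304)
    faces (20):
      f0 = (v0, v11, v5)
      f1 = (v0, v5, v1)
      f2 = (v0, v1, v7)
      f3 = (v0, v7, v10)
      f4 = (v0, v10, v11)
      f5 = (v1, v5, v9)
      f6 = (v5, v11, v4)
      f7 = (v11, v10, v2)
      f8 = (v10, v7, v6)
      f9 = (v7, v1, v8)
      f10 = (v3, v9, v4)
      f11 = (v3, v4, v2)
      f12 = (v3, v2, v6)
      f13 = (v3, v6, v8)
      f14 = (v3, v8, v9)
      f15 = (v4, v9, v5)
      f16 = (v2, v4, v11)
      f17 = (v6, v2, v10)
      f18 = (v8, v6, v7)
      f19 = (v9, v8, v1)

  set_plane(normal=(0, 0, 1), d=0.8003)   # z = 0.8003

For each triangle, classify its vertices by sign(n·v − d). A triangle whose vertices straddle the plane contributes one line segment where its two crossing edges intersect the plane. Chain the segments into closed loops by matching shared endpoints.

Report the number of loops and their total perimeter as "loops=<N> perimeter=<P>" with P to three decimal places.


Straddling triangles (10 of 20):
  (v0,v11,v5) [-++] → (-1.52507, 0.372327, 0.8003)–(-0.53581, 1.36159, 0.8003)  len=1.3990
  (v0,v5,v1) [-+-] → (-0.53581, 1.36159, 0.8003)–(0.53581, 1.36159, 0.8003)  len=1.0716
  (v0,v10,v11) [--+] → (-1.6673, 0, 0.8003)–(-1.52507, 0.372327, 0.8003)  len=0.3986
  (v1,v5,v9) [-++] → (0.53581, 1.36159, 0.8003)–(1.52507, 0.372327, 0.8003)  len=1.3990
  (v11,v10,v2) [+--] → (-1.6673, 0, 0.8003)–(-1.52507, -0.372327, 0.8003)  len=0.3986
  (v3,v9,v4) [-++] → (1.52507, -0.372327, 0.8003)–(0.53581, -1.36159, 0.8003)  len=1.3990
  (v3,v4,v2) [-+-] → (0.53581, -1.36159, 0.8003)–(-0.53581, -1.36159, 0.8003)  len=1.0716
  (v3,v8,v9) [--+] → (1.6673, 0, 0.8003)–(1.52507, -0.372327, 0.8003)  len=0.3986
  (v2,v4,v11) [-++] → (-0.53581, -1.36159, 0.8003)–(-1.52507, -0.372327, 0.8003)  len=1.3990
  (v9,v8,v1) [+--] → (1.6673, 0, 0.8003)–(1.52507, 0.372327, 0.8003)  len=0.3986

Chained into 1 loop(s):
  loop 1: 10 segments, perimeter = 9.3336
Total perimeter = 9.334

loops=1 perimeter=9.334


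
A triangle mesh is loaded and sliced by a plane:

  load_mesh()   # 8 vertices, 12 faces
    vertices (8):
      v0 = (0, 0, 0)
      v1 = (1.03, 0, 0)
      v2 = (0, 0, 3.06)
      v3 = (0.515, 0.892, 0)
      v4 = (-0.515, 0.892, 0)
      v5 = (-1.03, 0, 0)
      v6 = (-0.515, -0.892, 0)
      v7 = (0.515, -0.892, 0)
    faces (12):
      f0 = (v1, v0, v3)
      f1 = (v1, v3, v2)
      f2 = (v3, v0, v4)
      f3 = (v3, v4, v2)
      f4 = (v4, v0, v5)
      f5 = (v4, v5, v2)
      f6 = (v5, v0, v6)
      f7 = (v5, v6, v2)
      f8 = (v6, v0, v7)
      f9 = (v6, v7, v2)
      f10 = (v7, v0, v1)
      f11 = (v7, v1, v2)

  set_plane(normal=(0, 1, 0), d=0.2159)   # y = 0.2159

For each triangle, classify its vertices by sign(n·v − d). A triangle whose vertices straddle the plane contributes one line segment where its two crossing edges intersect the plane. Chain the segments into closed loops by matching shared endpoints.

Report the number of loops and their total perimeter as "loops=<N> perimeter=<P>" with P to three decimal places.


loops=1 perimeter=6.954

Straddling triangles (6 of 12):
  (v1,v0,v3) [--+] → (0.124651, 0.2159, 0)–(0.905349, 0.2159, 0)  len=0.7807
  (v1,v3,v2) [-+-] → (0.905349, 0.2159, 0)–(0.124651, 0.2159, 2.31936)  len=2.4472
  (v3,v0,v4) [+-+] → (0.124651, 0.2159, 0)–(-0.124651, 0.2159, 0)  len=0.2493
  (v3,v4,v2) [++-] → (-0.124651, 0.2159, 2.31936)–(0.124651, 0.2159, 2.31936)  len=0.2493
  (v4,v0,v5) [+--] → (-0.124651, 0.2159, 0)–(-0.905349, 0.2159, 0)  len=0.7807
  (v4,v5,v2) [+--] → (-0.905349, 0.2159, 0)–(-0.124651, 0.2159, 2.31936)  len=2.4472

Chained into 1 loop(s):
  loop 1: 6 segments, perimeter = 6.9544
Total perimeter = 6.954


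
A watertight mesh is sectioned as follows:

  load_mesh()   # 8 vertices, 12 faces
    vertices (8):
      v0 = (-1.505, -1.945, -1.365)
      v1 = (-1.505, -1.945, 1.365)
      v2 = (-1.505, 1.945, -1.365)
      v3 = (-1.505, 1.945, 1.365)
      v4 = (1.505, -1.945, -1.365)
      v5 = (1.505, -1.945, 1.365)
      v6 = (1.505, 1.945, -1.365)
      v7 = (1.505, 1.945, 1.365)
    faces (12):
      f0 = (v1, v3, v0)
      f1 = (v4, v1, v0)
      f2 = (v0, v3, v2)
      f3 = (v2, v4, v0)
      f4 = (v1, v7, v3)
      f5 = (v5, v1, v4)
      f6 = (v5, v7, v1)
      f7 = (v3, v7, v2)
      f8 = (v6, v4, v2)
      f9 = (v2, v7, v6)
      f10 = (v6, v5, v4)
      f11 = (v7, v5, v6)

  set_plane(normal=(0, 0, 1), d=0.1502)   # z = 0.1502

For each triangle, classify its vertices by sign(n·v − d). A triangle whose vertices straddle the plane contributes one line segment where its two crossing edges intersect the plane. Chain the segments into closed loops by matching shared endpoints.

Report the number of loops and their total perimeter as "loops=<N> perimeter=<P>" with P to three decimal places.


loops=1 perimeter=13.800

Straddling triangles (8 of 12):
  (v1,v3,v0) [++-] → (-1.505, 0.214021, 0.1502)–(-1.505, -1.945, 0.1502)  len=2.1590
  (v4,v1,v0) [-+-] → (-0.165605, -1.945, 0.1502)–(-1.505, -1.945, 0.1502)  len=1.3394
  (v0,v3,v2) [-+-] → (-1.505, 0.214021, 0.1502)–(-1.505, 1.945, 0.1502)  len=1.7310
  (v5,v1,v4) [++-] → (-0.165605, -1.945, 0.1502)–(1.505, -1.945, 0.1502)  len=1.6706
  (v3,v7,v2) [++-] → (0.165605, 1.945, 0.1502)–(-1.505, 1.945, 0.1502)  len=1.6706
  (v2,v7,v6) [-+-] → (0.165605, 1.945, 0.1502)–(1.505, 1.945, 0.1502)  len=1.3394
  (v6,v5,v4) [-+-] → (1.505, -0.214021, 0.1502)–(1.505, -1.945, 0.1502)  len=1.7310
  (v7,v5,v6) [++-] → (1.505, -0.214021, 0.1502)–(1.505, 1.945, 0.1502)  len=2.1590

Chained into 1 loop(s):
  loop 1: 8 segments, perimeter = 13.8000
Total perimeter = 13.800


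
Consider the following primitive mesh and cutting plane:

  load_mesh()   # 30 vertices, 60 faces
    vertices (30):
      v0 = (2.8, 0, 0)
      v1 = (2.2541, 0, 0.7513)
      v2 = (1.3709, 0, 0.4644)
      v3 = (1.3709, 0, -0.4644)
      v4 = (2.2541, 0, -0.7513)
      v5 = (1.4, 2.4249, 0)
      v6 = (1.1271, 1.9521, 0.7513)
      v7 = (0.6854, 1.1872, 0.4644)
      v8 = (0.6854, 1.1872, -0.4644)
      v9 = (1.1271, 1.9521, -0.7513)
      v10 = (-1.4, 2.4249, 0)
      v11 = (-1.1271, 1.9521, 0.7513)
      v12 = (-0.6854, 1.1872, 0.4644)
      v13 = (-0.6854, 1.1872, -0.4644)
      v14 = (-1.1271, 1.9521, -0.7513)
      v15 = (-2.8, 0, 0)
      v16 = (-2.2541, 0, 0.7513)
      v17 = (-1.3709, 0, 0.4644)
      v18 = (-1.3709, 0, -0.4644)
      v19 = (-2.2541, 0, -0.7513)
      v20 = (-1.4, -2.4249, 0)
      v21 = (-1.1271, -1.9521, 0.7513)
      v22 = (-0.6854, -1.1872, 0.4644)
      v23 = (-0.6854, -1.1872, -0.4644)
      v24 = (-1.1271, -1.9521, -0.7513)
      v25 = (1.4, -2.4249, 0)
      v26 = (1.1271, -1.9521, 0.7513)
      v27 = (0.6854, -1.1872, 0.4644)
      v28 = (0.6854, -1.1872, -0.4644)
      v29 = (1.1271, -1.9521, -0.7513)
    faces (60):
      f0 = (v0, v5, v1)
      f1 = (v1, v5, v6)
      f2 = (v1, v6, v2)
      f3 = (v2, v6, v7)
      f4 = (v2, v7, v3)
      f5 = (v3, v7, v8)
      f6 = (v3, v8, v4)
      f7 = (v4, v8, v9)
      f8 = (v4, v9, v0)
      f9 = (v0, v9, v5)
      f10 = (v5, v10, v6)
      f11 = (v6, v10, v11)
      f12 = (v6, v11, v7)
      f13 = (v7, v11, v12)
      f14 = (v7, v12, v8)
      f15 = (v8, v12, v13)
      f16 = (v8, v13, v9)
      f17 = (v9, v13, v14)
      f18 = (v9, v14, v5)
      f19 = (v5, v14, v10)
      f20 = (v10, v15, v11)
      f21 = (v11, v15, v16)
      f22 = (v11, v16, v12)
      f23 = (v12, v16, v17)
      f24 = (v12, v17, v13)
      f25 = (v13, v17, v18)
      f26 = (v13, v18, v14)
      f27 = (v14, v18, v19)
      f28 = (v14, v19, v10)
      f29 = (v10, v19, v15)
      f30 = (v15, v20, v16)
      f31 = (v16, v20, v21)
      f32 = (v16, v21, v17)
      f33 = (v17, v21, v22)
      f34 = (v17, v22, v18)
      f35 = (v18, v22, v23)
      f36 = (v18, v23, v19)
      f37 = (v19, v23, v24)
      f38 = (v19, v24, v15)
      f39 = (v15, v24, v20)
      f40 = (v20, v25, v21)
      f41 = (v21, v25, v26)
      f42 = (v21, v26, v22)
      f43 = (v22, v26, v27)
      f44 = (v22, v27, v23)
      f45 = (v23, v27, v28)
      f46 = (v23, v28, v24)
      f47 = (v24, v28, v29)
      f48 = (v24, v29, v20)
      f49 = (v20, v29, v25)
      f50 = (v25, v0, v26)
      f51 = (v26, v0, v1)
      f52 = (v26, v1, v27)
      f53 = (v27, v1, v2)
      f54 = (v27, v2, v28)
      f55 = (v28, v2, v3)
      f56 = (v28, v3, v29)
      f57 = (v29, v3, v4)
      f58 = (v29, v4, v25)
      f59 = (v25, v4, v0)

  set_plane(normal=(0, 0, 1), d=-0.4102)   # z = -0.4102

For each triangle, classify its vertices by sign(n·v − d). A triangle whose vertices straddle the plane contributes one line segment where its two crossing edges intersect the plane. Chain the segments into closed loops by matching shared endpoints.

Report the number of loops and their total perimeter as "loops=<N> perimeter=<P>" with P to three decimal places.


loops=2 perimeter=23.237

Straddling triangles (24 of 60):
  (v2,v7,v3) [++-] → (1.3309, 0.0692789, -0.4102)–(1.3709, 0, -0.4102)  len=0.0800
  (v3,v7,v8) [-+-] → (1.3309, 0.0692789, -0.4102)–(0.6854, 1.1872, -0.4102)  len=1.2909
  (v4,v9,v0) [--+] → (1.88662, 1.06582, -0.4102)–(2.50195, 0, -0.4102)  len=1.2307
  (v0,v9,v5) [+-+] → (1.88662, 1.06582, -0.4102)–(1.251, 2.16676, -0.4102)  len=1.2712
  (v7,v12,v8) [++-] → (0.605407, 1.1872, -0.4102)–(0.6854, 1.1872, -0.4102)  len=0.0800
  (v8,v12,v13) [-+-] → (0.605407, 1.1872, -0.4102)–(-0.6854, 1.1872, -0.4102)  len=1.2908
  (v9,v14,v5) [--+] → (0.0202364, 2.16676, -0.4102)–(1.251, 2.16676, -0.4102)  len=1.2308
  (v5,v14,v10) [+-+] → (0.0202364, 2.16676, -0.4102)–(-1.251, 2.16676, -0.4102)  len=1.2712
  (v12,v17,v13) [++-] → (-0.725402, 1.11792, -0.4102)–(-0.6854, 1.1872, -0.4102)  len=0.0800
  (v13,v17,v18) [-+-] → (-0.725402, 1.11792, -0.4102)–(-1.3709, 0, -0.4102)  len=1.2909
  (v14,v19,v10) [--+] → (-1.86633, 1.10094, -0.4102)–(-1.251, 2.16676, -0.4102)  len=1.2307
  (v10,v19,v15) [+-+] → (-1.86633, 1.10094, -0.4102)–(-2.50195, 0, -0.4102)  len=1.2712
  (v17,v22,v18) [++-] → (-1.3309, -0.0692789, -0.4102)–(-1.3709, 0, -0.4102)  len=0.0800
  (v18,v22,v23) [-+-] → (-1.3309, -0.0692789, -0.4102)–(-0.6854, -1.1872, -0.4102)  len=1.2909
  (v19,v24,v15) [--+] → (-1.88662, -1.06582, -0.4102)–(-2.50195, 0, -0.4102)  len=1.2307
  (v15,v24,v20) [+-+] → (-1.88662, -1.06582, -0.4102)–(-1.251, -2.16676, -0.4102)  len=1.2712
  (v22,v27,v23) [++-] → (-0.605407, -1.1872, -0.4102)–(-0.6854, -1.1872, -0.4102)  len=0.0800
  (v23,v27,v28) [-+-] → (-0.605407, -1.1872, -0.4102)–(0.6854, -1.1872, -0.4102)  len=1.2908
  (v24,v29,v20) [--+] → (-0.0202364, -2.16676, -0.4102)–(-1.251, -2.16676, -0.4102)  len=1.2308
  (v20,v29,v25) [+-+] → (-0.0202364, -2.16676, -0.4102)–(1.251, -2.16676, -0.4102)  len=1.2712
  (v27,v2,v28) [++-] → (0.725402, -1.11792, -0.4102)–(0.6854, -1.1872, -0.4102)  len=0.0800
  (v28,v2,v3) [-+-] → (0.725402, -1.11792, -0.4102)–(1.3709, 0, -0.4102)  len=1.2909
  (v29,v4,v25) [--+] → (1.86633, -1.10094, -0.4102)–(1.251, -2.16676, -0.4102)  len=1.2307
  (v25,v4,v0) [+-+] → (1.86633, -1.10094, -0.4102)–(2.50195, 0, -0.4102)  len=1.2712

Chained into 2 loop(s):
  loop 1: 12 segments, perimeter = 8.2252
  loop 2: 12 segments, perimeter = 15.0118
Total perimeter = 23.237
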